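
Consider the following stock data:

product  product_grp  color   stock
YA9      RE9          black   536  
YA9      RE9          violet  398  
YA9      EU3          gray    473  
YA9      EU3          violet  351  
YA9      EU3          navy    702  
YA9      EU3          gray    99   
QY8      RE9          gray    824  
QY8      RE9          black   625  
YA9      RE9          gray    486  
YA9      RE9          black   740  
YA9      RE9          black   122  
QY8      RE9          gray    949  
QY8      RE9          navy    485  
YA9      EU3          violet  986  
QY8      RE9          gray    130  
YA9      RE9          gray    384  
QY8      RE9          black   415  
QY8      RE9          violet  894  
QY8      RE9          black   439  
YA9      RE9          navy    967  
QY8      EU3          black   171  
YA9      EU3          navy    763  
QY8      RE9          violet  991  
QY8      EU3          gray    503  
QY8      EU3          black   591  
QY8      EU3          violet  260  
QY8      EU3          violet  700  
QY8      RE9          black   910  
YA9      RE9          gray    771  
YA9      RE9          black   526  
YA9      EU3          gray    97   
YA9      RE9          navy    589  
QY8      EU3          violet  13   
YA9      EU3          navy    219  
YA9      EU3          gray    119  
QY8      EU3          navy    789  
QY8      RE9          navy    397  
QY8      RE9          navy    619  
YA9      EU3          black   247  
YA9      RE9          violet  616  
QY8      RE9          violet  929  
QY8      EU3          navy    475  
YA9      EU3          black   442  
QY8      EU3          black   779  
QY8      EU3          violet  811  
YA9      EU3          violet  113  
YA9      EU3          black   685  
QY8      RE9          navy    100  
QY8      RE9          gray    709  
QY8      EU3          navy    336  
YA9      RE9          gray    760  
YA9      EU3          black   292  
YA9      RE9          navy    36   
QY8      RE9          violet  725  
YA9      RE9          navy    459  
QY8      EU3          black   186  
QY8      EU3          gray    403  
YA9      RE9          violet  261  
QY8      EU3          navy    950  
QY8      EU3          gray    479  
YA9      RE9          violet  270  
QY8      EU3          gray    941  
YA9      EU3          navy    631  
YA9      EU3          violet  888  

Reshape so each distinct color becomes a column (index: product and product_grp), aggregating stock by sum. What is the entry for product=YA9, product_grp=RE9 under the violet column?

Rows with product=YA9, product_grp=RE9 and color=violet: stock values are 398, 616, 261, 270.
398 + 616 + 261 + 270 = 1545.

1545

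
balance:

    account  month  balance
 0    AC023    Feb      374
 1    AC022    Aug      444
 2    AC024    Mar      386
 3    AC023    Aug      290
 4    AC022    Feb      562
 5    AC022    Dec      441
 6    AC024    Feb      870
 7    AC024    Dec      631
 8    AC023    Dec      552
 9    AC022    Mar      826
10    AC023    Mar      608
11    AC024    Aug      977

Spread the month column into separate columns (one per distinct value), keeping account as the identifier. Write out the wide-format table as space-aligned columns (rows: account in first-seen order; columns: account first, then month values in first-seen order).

Columns: account plus the 4 distinct month values (Feb, Aug, Mar, Dec).
For example, row AC023 column Feb takes balance=374 from the long row (AC023, Feb).

account  Feb  Aug  Mar  Dec
AC023    374  290  608  552
AC022    562  444  826  441
AC024    870  977  386  631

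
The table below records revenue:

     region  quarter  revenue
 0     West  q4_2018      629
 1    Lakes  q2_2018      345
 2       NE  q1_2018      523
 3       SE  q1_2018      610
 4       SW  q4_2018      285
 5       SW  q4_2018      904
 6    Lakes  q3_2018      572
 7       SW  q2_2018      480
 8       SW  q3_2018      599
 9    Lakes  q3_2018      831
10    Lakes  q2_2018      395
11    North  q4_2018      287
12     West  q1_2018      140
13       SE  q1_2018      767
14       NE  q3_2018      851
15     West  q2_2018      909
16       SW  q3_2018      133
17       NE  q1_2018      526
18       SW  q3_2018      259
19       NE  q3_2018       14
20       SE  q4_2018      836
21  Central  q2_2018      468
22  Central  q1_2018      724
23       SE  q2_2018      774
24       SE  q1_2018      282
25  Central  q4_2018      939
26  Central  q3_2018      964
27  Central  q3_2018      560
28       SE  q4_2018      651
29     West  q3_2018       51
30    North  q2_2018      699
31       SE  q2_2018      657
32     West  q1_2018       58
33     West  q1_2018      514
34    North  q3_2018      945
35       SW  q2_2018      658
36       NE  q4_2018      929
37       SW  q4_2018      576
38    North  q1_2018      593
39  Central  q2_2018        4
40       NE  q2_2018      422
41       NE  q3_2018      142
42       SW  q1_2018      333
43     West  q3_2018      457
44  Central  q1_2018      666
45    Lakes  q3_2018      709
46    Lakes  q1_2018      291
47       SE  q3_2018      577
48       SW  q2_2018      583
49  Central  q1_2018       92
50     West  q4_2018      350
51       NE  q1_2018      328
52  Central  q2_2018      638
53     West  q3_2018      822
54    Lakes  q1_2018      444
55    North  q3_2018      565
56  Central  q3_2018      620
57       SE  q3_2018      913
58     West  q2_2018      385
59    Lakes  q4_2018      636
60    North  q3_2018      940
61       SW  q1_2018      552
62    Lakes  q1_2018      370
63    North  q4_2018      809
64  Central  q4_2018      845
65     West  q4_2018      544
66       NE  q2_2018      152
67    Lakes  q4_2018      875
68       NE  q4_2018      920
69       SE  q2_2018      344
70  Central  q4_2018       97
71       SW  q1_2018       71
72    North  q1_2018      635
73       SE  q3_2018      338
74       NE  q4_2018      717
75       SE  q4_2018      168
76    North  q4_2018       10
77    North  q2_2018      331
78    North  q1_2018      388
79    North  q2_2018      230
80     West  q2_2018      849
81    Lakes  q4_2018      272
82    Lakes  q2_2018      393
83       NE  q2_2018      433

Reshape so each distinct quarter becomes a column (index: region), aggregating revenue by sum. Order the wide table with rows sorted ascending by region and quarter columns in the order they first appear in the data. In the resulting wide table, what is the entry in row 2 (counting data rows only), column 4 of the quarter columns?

With rows sorted ascending by region, row 2 is region=Lakes. quarter columns in first-appearance order: q4_2018, q2_2018, q1_2018, q3_2018; column 4 is q3_2018.
Long rows with region=Lakes, quarter=q3_2018: 572 + 831 + 709 = 2112.

2112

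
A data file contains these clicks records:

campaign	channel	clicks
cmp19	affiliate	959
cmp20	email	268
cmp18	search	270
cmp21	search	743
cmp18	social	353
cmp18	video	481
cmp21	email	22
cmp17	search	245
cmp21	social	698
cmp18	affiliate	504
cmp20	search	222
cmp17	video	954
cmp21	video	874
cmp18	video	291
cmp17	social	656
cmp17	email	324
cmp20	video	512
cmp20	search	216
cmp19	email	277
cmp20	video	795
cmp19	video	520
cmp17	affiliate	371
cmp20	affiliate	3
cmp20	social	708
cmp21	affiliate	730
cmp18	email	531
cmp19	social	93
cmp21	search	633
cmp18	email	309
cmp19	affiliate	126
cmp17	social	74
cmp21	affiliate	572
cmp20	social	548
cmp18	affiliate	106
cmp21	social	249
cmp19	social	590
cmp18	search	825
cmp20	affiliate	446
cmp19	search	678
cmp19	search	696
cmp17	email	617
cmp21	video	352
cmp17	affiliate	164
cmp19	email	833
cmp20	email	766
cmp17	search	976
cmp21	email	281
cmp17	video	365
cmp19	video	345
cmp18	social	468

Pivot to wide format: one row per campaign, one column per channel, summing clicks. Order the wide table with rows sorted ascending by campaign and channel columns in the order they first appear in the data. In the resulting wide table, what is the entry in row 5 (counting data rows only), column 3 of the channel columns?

1376

With rows sorted ascending by campaign, row 5 is campaign=cmp21. channel columns in first-appearance order: affiliate, email, search, social, video; column 3 is search.
Long rows with campaign=cmp21, channel=search: 743 + 633 = 1376.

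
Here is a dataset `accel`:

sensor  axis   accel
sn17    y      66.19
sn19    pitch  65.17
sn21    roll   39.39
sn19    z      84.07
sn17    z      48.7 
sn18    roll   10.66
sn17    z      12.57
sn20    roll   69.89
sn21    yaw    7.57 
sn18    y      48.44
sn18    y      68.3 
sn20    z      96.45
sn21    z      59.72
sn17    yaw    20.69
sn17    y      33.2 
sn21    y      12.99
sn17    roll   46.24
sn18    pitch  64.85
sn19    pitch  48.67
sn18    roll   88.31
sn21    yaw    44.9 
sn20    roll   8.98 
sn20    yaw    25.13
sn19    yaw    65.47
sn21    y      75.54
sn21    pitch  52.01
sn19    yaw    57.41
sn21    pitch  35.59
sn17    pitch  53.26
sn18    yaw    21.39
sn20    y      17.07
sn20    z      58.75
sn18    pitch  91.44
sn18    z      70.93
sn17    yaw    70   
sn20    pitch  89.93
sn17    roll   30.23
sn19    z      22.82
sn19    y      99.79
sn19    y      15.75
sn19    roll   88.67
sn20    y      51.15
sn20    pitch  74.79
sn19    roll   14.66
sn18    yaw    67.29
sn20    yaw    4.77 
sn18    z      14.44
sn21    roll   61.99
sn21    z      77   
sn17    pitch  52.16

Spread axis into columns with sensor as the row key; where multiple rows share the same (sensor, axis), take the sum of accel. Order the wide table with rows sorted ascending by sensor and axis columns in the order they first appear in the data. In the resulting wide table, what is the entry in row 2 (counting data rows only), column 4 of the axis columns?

85.37

With rows sorted ascending by sensor, row 2 is sensor=sn18. axis columns in first-appearance order: y, pitch, roll, z, yaw; column 4 is z.
Long rows with sensor=sn18, axis=z: 70.93 + 14.44 = 85.37.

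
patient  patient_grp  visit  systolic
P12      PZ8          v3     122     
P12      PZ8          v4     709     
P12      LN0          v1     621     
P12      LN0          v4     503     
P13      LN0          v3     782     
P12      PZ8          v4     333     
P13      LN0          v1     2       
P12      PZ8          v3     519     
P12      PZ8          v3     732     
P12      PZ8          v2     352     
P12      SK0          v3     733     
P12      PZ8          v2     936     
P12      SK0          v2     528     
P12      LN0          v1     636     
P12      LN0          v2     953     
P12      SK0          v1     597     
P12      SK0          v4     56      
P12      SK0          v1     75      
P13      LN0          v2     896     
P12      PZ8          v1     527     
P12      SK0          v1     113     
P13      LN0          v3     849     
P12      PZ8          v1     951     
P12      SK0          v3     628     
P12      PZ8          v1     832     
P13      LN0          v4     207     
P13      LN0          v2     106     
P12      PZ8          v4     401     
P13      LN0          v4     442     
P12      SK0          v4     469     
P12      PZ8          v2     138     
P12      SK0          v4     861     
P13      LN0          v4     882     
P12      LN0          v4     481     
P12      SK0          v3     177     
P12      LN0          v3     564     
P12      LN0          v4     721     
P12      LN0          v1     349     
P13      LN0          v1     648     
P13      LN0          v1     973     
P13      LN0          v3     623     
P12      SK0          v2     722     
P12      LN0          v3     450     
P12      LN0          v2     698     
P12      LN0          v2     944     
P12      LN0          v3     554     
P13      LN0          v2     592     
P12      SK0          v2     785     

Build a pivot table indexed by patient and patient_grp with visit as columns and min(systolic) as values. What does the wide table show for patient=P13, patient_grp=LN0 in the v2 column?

Rows with patient=P13, patient_grp=LN0 and visit=v2: systolic values are 896, 106, 592.
min(896, 106, 592) = 106.

106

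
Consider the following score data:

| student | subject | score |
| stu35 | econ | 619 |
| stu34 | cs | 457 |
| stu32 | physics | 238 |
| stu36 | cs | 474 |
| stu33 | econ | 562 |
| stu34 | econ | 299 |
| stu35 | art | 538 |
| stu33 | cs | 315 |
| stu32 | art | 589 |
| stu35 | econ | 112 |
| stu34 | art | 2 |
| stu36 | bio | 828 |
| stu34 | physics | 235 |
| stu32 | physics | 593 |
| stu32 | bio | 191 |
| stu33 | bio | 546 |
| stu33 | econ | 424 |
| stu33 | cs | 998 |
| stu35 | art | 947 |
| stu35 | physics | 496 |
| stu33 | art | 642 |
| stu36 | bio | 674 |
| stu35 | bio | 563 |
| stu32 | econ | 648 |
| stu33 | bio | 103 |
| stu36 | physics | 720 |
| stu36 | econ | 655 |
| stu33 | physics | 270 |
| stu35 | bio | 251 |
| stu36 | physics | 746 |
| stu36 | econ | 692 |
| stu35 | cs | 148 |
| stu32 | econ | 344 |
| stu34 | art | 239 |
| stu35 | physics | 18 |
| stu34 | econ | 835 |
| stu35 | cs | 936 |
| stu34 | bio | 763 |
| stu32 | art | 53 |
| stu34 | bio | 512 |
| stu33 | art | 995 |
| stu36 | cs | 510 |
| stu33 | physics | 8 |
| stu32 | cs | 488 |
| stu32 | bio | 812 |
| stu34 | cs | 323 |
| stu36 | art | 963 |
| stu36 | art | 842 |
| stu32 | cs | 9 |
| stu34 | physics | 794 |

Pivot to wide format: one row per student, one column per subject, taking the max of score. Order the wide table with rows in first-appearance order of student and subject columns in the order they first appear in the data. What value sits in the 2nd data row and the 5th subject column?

With rows in first-appearance order of student, row 2 is student=stu34. subject columns in first-appearance order: econ, cs, physics, art, bio; column 5 is bio.
Long rows with student=stu34, subject=bio: max(763, 512) = 763.

763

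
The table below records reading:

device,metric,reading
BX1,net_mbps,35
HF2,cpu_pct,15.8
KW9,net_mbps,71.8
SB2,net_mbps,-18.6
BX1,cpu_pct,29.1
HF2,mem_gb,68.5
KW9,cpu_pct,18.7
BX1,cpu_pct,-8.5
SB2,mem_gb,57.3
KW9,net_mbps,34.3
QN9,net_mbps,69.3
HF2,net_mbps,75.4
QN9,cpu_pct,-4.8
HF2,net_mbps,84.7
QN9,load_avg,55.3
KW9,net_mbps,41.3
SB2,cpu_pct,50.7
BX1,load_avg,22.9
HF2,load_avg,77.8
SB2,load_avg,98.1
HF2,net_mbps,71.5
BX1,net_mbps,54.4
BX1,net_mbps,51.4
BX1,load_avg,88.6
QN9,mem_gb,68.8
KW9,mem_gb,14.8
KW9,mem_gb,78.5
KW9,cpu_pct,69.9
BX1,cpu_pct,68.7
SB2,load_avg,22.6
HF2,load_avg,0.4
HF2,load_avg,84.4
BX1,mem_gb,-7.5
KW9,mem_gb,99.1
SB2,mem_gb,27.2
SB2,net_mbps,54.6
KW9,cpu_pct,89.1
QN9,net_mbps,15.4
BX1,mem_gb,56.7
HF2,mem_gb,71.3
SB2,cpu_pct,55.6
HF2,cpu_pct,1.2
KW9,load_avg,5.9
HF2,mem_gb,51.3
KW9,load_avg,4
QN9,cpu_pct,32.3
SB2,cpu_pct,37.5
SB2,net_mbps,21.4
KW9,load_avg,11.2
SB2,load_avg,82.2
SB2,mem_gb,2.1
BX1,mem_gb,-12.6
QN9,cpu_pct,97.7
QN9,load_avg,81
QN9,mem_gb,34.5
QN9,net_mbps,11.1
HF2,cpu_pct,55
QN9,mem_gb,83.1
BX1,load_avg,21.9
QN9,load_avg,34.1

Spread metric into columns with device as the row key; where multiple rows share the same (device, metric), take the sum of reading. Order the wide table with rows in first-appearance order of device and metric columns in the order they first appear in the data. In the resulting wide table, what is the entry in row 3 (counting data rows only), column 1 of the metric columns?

With rows in first-appearance order of device, row 3 is device=KW9. metric columns in first-appearance order: net_mbps, cpu_pct, mem_gb, load_avg; column 1 is net_mbps.
Long rows with device=KW9, metric=net_mbps: 71.8 + 34.3 + 41.3 = 147.4.

147.4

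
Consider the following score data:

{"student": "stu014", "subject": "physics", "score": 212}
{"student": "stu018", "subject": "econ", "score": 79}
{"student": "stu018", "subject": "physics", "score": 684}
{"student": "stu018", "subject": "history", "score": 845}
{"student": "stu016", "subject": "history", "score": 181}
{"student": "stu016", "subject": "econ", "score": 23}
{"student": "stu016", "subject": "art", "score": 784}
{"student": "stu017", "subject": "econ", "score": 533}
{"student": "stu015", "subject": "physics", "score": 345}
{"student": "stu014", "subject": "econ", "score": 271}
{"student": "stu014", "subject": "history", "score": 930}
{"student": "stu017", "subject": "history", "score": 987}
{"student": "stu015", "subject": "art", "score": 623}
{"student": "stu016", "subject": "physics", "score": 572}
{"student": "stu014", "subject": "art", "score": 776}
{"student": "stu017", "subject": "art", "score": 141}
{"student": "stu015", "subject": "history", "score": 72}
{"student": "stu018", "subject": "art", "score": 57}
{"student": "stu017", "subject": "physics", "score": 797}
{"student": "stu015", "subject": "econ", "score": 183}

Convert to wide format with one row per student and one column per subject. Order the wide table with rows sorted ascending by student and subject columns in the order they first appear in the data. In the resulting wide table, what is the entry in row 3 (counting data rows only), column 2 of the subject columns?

23

With rows sorted ascending by student, row 3 is student=stu016. subject columns in first-appearance order: physics, econ, history, art; column 2 is econ.
Long rows with student=stu016, subject=econ: score = 23.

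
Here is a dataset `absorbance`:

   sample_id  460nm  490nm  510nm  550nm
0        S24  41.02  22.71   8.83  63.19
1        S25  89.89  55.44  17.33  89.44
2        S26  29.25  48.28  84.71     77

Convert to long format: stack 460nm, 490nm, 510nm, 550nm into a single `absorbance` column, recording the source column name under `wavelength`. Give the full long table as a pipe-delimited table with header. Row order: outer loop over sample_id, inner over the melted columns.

| sample_id | wavelength | absorbance |
| S24 | 460nm | 41.02 |
| S24 | 490nm | 22.71 |
| S24 | 510nm | 8.83 |
| S24 | 550nm | 63.19 |
| S25 | 460nm | 89.89 |
| S25 | 490nm | 55.44 |
| S25 | 510nm | 17.33 |
| S25 | 550nm | 89.44 |
| S26 | 460nm | 29.25 |
| S26 | 490nm | 48.28 |
| S26 | 510nm | 84.71 |
| S26 | 550nm | 77 |

Each (sample_id, column) pair becomes one row: 3 × 4 = 12 rows.
For example, (S24, 460nm) → absorbance=41.02.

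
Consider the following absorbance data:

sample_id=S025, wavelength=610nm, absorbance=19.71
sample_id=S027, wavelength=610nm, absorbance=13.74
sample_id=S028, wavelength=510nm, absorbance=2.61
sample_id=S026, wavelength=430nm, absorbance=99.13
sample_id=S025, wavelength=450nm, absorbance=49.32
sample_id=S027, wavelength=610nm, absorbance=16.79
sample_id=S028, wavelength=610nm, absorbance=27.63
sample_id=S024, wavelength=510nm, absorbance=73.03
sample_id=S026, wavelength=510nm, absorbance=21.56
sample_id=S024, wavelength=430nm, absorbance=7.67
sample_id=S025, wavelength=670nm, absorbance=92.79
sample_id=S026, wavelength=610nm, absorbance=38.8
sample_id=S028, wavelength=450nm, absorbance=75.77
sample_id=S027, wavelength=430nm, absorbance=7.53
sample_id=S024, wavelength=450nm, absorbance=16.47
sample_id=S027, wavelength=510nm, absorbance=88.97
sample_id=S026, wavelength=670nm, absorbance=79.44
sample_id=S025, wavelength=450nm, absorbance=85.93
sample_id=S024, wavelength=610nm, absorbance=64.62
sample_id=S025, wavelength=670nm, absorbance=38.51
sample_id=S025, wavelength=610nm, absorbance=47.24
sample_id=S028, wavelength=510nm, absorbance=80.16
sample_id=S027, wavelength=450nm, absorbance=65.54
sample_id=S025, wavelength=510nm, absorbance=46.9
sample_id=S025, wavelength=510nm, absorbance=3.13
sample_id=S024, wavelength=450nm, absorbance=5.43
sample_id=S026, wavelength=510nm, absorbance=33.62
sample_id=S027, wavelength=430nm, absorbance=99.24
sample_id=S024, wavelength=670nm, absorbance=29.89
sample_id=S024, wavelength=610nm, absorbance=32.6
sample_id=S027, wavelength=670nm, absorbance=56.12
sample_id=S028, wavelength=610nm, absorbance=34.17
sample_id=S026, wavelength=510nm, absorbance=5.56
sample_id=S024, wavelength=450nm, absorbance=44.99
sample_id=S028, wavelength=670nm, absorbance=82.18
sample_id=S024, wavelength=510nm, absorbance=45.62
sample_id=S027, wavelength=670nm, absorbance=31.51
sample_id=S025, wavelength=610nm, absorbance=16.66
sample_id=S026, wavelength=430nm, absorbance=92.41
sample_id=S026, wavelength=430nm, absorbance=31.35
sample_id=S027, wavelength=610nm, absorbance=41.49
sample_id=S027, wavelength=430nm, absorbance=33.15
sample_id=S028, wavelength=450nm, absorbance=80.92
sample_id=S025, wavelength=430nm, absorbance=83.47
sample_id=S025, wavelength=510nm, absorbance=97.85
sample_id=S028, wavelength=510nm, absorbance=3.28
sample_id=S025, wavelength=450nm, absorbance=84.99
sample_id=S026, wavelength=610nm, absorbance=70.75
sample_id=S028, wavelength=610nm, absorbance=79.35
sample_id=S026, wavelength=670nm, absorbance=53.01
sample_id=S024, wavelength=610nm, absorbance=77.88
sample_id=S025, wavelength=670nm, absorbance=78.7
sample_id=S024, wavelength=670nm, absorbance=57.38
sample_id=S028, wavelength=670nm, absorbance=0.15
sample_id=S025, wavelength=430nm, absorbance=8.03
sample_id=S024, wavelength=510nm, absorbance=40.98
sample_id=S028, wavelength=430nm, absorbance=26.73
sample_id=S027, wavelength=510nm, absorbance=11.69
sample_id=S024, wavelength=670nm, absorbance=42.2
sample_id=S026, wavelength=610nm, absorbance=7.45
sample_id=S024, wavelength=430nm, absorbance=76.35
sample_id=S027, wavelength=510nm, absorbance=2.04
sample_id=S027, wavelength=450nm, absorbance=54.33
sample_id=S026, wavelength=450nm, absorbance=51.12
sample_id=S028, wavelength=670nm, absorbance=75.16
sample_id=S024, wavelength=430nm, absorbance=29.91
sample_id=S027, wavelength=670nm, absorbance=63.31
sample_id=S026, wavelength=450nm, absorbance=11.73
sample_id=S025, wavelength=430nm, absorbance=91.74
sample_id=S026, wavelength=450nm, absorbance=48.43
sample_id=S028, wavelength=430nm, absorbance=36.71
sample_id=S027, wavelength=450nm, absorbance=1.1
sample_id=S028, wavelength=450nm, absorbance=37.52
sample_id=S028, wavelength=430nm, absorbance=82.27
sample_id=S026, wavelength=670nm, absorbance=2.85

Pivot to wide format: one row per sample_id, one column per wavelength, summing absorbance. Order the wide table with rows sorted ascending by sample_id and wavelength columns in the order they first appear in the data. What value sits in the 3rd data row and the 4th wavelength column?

111.28

With rows sorted ascending by sample_id, row 3 is sample_id=S026. wavelength columns in first-appearance order: 610nm, 510nm, 430nm, 450nm, 670nm; column 4 is 450nm.
Long rows with sample_id=S026, wavelength=450nm: 51.12 + 11.73 + 48.43 = 111.28.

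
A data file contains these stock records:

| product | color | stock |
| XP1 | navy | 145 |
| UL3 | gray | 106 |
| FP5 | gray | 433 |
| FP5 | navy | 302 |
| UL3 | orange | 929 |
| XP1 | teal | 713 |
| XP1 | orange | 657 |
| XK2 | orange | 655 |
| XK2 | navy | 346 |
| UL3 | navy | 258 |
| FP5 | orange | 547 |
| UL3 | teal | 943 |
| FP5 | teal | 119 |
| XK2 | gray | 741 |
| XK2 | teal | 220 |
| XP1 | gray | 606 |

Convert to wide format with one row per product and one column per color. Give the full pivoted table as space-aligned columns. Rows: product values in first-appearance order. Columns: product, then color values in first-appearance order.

Columns: product plus the 4 distinct color values (navy, gray, orange, teal).
For example, row XP1 column navy takes stock=145 from the long row (XP1, navy).

product  navy  gray  orange  teal
XP1      145   606   657     713 
UL3      258   106   929     943 
FP5      302   433   547     119 
XK2      346   741   655     220 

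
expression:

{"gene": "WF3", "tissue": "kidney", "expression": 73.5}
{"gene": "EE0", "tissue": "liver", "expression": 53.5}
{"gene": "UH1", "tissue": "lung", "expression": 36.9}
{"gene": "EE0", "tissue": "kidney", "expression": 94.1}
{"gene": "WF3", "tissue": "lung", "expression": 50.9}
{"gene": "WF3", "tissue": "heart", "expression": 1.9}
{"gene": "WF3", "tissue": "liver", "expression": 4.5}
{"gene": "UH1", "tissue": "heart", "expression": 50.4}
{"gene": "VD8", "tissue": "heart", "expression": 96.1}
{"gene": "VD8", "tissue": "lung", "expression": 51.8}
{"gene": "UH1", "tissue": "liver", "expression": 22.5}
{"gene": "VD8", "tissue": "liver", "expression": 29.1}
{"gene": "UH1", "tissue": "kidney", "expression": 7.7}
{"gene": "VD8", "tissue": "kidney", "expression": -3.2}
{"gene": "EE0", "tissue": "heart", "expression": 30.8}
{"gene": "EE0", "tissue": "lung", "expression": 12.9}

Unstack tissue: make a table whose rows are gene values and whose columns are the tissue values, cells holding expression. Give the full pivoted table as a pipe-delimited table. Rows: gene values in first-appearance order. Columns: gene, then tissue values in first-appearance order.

| gene | kidney | liver | lung | heart |
| WF3 | 73.5 | 4.5 | 50.9 | 1.9 |
| EE0 | 94.1 | 53.5 | 12.9 | 30.8 |
| UH1 | 7.7 | 22.5 | 36.9 | 50.4 |
| VD8 | -3.2 | 29.1 | 51.8 | 96.1 |

Columns: gene plus the 4 distinct tissue values (kidney, liver, lung, heart).
For example, row WF3 column kidney takes expression=73.5 from the long row (WF3, kidney).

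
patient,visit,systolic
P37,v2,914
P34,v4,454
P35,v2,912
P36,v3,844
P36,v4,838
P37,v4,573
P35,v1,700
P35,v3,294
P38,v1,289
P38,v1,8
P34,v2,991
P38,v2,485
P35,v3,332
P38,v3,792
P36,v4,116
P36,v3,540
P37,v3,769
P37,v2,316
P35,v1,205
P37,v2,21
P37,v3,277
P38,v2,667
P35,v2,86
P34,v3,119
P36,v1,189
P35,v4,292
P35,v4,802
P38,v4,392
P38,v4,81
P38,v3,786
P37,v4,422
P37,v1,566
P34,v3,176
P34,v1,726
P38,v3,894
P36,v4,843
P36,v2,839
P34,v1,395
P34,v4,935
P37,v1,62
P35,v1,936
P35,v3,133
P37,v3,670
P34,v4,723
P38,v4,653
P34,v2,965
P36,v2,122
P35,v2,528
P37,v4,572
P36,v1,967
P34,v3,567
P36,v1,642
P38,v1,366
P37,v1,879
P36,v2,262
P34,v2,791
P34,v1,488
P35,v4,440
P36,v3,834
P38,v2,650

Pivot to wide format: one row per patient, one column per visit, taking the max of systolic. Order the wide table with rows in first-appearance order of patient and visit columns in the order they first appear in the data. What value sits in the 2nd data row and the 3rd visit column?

With rows in first-appearance order of patient, row 2 is patient=P34. visit columns in first-appearance order: v2, v4, v3, v1; column 3 is v3.
Long rows with patient=P34, visit=v3: max(119, 176, 567) = 567.

567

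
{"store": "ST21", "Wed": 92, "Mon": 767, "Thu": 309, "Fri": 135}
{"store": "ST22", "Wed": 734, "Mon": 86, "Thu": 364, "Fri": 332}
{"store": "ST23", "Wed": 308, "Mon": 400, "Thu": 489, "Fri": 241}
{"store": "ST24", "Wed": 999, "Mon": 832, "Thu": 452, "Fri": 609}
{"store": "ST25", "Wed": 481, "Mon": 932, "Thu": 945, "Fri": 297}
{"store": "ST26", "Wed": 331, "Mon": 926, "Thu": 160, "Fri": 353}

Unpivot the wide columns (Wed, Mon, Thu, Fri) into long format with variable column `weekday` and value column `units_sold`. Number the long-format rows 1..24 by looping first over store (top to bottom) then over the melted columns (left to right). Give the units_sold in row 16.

609

24 rows total (6 × 4). Row 16: index ⌊(16-1)/4⌋ = 3 into store → ST24; (16-1) mod 4 = 3 into the melted columns → Fri.
So row 16 is (ST24, Fri, 609); units_sold = 609.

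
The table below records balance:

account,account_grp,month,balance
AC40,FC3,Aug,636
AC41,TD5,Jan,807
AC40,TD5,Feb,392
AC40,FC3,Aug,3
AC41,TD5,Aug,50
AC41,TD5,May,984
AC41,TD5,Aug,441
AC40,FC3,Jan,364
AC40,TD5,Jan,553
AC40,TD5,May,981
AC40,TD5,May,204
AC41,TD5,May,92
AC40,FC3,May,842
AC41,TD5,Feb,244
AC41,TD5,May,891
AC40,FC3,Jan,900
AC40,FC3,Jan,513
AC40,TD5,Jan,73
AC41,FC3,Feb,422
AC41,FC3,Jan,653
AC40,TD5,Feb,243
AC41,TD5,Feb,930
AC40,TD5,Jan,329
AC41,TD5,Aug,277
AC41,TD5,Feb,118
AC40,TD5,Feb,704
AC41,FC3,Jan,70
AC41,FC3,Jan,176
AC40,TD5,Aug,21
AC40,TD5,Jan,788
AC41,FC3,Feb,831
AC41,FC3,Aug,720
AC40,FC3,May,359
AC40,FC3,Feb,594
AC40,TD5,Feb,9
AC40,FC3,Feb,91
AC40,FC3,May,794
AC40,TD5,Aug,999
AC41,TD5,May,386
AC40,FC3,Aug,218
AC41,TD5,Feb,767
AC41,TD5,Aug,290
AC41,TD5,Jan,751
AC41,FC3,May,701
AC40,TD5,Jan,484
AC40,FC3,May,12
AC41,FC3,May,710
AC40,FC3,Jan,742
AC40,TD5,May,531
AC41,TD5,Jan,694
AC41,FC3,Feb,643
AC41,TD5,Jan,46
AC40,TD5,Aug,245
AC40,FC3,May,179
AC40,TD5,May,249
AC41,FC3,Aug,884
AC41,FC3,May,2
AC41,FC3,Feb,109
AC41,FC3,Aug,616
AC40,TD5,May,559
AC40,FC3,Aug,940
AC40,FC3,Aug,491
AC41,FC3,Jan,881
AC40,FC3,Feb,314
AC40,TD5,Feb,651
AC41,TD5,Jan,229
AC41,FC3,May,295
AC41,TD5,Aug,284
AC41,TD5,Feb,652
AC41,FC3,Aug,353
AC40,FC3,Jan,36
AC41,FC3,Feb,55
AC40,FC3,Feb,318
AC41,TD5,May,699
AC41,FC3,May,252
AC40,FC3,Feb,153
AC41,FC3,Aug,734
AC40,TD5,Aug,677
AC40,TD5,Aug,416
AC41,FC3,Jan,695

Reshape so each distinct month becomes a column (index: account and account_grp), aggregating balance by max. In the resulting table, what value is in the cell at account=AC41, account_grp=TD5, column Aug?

441

Rows with account=AC41, account_grp=TD5 and month=Aug: balance values are 50, 441, 277, 290, 284.
max(50, 441, 277, 290, 284) = 441.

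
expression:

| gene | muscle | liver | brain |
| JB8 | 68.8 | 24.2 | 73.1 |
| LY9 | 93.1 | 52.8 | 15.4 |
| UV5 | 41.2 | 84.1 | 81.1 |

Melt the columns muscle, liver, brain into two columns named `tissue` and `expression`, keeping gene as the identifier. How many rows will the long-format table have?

3 gene values × 3 melted columns = 9 rows.

9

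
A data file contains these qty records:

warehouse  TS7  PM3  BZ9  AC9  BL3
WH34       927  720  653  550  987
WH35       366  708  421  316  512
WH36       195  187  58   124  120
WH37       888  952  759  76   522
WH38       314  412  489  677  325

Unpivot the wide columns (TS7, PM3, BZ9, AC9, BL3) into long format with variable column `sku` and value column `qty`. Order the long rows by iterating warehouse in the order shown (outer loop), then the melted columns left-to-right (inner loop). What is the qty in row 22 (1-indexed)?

412

25 rows total (5 × 5). Row 22: index ⌊(22-1)/5⌋ = 4 into warehouse → WH38; (22-1) mod 5 = 1 into the melted columns → PM3.
So row 22 is (WH38, PM3, 412); qty = 412.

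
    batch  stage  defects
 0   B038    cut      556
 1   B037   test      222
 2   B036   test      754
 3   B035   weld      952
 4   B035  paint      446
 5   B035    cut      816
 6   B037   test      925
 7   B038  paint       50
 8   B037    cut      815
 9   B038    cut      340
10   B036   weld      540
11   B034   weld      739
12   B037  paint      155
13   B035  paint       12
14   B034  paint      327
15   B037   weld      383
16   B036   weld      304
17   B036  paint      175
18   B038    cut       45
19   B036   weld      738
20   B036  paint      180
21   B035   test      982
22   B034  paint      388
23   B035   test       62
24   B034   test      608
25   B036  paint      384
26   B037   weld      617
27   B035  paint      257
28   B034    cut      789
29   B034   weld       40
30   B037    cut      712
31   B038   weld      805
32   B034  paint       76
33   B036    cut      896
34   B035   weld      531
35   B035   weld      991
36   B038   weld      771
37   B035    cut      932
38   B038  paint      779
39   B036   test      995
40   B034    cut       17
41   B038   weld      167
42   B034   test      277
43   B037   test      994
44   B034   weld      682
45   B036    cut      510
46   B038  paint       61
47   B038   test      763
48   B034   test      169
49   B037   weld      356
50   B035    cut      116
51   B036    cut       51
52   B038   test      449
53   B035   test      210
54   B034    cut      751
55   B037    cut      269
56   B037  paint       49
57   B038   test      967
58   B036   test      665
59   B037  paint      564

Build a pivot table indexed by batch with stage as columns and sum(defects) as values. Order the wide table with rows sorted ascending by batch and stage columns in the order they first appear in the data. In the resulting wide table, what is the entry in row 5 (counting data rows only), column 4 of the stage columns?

With rows sorted ascending by batch, row 5 is batch=B038. stage columns in first-appearance order: cut, test, weld, paint; column 4 is paint.
Long rows with batch=B038, stage=paint: 50 + 779 + 61 = 890.

890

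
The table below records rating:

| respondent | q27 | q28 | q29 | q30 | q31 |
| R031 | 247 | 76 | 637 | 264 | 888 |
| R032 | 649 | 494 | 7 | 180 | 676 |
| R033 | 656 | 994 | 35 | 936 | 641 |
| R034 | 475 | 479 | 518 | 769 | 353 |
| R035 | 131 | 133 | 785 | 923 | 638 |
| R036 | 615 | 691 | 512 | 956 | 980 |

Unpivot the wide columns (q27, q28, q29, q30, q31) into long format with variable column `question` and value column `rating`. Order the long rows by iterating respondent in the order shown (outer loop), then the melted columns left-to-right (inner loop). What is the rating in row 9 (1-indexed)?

30 rows total (6 × 5). Row 9: index ⌊(9-1)/5⌋ = 1 into respondent → R032; (9-1) mod 5 = 3 into the melted columns → q30.
So row 9 is (R032, q30, 180); rating = 180.

180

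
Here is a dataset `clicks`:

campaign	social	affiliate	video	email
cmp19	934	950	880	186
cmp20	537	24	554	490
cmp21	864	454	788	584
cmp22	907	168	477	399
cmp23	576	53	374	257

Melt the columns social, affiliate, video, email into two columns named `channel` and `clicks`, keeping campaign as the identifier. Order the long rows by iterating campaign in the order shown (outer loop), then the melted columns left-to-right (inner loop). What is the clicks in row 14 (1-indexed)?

20 rows total (5 × 4). Row 14: index ⌊(14-1)/4⌋ = 3 into campaign → cmp22; (14-1) mod 4 = 1 into the melted columns → affiliate.
So row 14 is (cmp22, affiliate, 168); clicks = 168.

168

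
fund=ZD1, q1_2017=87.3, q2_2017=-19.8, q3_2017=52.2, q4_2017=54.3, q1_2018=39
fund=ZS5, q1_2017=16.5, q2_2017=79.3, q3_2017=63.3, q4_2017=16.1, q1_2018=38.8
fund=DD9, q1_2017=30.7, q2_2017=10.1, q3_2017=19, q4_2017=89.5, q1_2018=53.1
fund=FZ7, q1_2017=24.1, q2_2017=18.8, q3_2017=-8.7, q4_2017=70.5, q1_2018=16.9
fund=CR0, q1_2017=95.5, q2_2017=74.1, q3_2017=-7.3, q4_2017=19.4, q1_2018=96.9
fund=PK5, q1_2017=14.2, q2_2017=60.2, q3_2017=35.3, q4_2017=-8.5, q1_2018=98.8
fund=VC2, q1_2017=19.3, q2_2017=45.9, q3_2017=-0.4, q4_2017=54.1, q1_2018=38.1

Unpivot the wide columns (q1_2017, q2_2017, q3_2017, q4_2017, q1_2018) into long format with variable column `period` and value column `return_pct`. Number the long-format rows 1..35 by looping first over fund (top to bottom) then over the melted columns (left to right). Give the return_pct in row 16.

35 rows total (7 × 5). Row 16: index ⌊(16-1)/5⌋ = 3 into fund → FZ7; (16-1) mod 5 = 0 into the melted columns → q1_2017.
So row 16 is (FZ7, q1_2017, 24.1); return_pct = 24.1.

24.1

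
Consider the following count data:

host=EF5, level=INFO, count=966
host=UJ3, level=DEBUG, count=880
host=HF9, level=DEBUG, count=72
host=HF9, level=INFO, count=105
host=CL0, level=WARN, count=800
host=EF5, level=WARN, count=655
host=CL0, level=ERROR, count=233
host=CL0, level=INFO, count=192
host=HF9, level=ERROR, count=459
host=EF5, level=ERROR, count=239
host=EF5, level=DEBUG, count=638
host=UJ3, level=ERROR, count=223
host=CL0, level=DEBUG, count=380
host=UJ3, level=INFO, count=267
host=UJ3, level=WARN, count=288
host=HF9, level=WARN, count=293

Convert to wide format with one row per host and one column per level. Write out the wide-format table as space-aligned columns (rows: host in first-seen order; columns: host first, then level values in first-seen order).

host  INFO  DEBUG  WARN  ERROR
EF5   966   638    655   239  
UJ3   267   880    288   223  
HF9   105   72     293   459  
CL0   192   380    800   233  

Columns: host plus the 4 distinct level values (INFO, DEBUG, WARN, ERROR).
For example, row EF5 column INFO takes count=966 from the long row (EF5, INFO).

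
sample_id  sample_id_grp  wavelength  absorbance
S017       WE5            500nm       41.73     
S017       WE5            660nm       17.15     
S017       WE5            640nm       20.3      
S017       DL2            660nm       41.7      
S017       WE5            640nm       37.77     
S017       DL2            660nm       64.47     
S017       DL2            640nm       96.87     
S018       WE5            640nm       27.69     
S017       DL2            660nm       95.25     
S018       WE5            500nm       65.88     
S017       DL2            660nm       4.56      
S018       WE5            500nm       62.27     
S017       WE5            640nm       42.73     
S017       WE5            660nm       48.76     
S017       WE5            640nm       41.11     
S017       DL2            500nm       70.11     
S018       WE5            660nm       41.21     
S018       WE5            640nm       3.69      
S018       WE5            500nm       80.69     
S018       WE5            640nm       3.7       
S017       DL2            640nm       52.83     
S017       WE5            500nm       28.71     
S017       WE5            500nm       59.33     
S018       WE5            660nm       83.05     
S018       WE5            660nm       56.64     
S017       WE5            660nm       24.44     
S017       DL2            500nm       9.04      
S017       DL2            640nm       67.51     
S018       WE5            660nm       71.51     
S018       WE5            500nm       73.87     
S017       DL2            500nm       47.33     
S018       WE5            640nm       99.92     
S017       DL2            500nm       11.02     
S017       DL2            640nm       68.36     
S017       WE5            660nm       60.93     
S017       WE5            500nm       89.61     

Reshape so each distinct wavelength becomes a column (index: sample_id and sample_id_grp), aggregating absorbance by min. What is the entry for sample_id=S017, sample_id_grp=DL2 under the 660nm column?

Rows with sample_id=S017, sample_id_grp=DL2 and wavelength=660nm: absorbance values are 41.7, 64.47, 95.25, 4.56.
min(41.7, 64.47, 95.25, 4.56) = 4.56.

4.56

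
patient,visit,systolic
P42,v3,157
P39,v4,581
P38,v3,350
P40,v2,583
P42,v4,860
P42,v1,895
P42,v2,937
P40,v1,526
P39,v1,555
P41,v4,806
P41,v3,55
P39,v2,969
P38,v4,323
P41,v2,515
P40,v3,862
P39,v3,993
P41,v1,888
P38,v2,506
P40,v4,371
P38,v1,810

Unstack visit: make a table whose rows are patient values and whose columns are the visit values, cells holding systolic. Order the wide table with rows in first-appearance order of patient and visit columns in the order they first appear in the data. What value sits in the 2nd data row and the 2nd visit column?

With rows in first-appearance order of patient, row 2 is patient=P39. visit columns in first-appearance order: v3, v4, v2, v1; column 2 is v4.
Long rows with patient=P39, visit=v4: systolic = 581.

581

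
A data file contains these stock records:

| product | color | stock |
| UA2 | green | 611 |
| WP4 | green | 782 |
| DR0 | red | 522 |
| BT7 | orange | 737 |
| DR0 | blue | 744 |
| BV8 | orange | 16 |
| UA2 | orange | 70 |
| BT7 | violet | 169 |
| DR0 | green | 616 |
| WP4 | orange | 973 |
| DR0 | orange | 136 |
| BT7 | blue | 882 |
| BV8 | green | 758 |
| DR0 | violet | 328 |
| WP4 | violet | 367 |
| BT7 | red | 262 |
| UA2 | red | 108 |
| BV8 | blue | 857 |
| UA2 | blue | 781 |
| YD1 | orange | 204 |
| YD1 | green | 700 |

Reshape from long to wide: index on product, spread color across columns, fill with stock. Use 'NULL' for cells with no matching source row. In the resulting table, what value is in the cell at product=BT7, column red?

The long row with product=BT7, color=red has stock=262.

262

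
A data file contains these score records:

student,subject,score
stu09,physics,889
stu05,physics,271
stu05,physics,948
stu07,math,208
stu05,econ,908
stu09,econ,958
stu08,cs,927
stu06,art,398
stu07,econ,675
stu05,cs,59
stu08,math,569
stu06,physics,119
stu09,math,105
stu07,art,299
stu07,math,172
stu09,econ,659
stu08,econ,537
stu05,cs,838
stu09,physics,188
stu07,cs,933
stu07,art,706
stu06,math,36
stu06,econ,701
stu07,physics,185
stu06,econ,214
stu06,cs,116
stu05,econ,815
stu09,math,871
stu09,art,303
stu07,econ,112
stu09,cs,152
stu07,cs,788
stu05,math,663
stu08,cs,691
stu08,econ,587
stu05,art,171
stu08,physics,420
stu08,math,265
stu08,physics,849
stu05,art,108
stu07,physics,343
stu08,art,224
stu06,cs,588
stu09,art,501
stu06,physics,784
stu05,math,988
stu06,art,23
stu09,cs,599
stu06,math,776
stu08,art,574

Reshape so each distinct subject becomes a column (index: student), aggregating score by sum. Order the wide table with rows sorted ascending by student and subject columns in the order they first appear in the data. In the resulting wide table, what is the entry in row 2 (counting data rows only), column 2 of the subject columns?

With rows sorted ascending by student, row 2 is student=stu06. subject columns in first-appearance order: physics, math, econ, cs, art; column 2 is math.
Long rows with student=stu06, subject=math: 36 + 776 = 812.

812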